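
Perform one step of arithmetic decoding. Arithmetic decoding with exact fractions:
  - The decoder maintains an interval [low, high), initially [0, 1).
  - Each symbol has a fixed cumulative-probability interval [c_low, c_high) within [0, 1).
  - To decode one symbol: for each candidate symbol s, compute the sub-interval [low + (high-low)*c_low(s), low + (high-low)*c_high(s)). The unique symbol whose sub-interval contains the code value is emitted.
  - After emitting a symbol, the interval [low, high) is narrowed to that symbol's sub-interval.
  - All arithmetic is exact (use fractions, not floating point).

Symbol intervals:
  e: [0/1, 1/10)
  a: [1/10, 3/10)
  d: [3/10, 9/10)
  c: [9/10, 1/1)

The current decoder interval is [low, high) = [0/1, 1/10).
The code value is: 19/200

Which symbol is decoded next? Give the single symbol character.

Answer: c

Derivation:
Interval width = high − low = 1/10 − 0/1 = 1/10
Scaled code = (code − low) / width = (19/200 − 0/1) / 1/10 = 19/20
  e: [0/1, 1/10) 
  a: [1/10, 3/10) 
  d: [3/10, 9/10) 
  c: [9/10, 1/1) ← scaled code falls here ✓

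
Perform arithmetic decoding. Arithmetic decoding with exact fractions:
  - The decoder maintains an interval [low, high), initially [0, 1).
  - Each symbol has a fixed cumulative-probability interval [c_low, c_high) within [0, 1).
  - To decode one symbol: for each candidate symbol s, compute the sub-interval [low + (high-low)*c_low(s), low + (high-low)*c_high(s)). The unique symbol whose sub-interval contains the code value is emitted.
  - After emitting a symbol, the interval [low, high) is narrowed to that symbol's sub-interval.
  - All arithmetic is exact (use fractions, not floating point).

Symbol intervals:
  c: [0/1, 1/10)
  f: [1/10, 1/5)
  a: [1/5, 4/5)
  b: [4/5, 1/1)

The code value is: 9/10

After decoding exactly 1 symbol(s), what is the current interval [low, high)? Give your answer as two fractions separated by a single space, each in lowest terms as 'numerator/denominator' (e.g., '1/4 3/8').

Step 1: interval [0/1, 1/1), width = 1/1 - 0/1 = 1/1
  'c': [0/1 + 1/1*0/1, 0/1 + 1/1*1/10) = [0/1, 1/10)
  'f': [0/1 + 1/1*1/10, 0/1 + 1/1*1/5) = [1/10, 1/5)
  'a': [0/1 + 1/1*1/5, 0/1 + 1/1*4/5) = [1/5, 4/5)
  'b': [0/1 + 1/1*4/5, 0/1 + 1/1*1/1) = [4/5, 1/1) <- contains code 9/10
  emit 'b', narrow to [4/5, 1/1)

Answer: 4/5 1/1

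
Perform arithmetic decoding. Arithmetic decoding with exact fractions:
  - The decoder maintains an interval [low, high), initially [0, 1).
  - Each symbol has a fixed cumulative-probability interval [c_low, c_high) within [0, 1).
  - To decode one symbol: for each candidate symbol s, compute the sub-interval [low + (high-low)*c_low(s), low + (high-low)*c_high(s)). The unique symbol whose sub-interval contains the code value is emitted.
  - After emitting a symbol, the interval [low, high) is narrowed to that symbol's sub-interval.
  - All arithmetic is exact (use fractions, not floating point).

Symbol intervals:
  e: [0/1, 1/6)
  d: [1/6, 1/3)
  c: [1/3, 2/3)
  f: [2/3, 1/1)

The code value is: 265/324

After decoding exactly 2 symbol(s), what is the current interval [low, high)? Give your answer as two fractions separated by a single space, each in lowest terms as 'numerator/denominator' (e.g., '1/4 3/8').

Step 1: interval [0/1, 1/1), width = 1/1 - 0/1 = 1/1
  'e': [0/1 + 1/1*0/1, 0/1 + 1/1*1/6) = [0/1, 1/6)
  'd': [0/1 + 1/1*1/6, 0/1 + 1/1*1/3) = [1/6, 1/3)
  'c': [0/1 + 1/1*1/3, 0/1 + 1/1*2/3) = [1/3, 2/3)
  'f': [0/1 + 1/1*2/3, 0/1 + 1/1*1/1) = [2/3, 1/1) <- contains code 265/324
  emit 'f', narrow to [2/3, 1/1)
Step 2: interval [2/3, 1/1), width = 1/1 - 2/3 = 1/3
  'e': [2/3 + 1/3*0/1, 2/3 + 1/3*1/6) = [2/3, 13/18)
  'd': [2/3 + 1/3*1/6, 2/3 + 1/3*1/3) = [13/18, 7/9)
  'c': [2/3 + 1/3*1/3, 2/3 + 1/3*2/3) = [7/9, 8/9) <- contains code 265/324
  'f': [2/3 + 1/3*2/3, 2/3 + 1/3*1/1) = [8/9, 1/1)
  emit 'c', narrow to [7/9, 8/9)

Answer: 7/9 8/9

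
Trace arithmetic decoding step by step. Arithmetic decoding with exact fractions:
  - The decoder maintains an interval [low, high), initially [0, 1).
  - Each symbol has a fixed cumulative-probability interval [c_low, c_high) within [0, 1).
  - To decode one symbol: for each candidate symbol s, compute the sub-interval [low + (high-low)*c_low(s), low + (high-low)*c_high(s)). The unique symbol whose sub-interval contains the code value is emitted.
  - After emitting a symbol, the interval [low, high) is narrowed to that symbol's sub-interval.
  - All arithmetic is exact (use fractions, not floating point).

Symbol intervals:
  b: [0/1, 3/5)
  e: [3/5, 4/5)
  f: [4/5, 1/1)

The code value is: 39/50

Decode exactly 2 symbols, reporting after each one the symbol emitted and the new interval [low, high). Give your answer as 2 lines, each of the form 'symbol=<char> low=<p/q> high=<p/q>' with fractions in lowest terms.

Step 1: interval [0/1, 1/1), width = 1/1 - 0/1 = 1/1
  'b': [0/1 + 1/1*0/1, 0/1 + 1/1*3/5) = [0/1, 3/5)
  'e': [0/1 + 1/1*3/5, 0/1 + 1/1*4/5) = [3/5, 4/5) <- contains code 39/50
  'f': [0/1 + 1/1*4/5, 0/1 + 1/1*1/1) = [4/5, 1/1)
  emit 'e', narrow to [3/5, 4/5)
Step 2: interval [3/5, 4/5), width = 4/5 - 3/5 = 1/5
  'b': [3/5 + 1/5*0/1, 3/5 + 1/5*3/5) = [3/5, 18/25)
  'e': [3/5 + 1/5*3/5, 3/5 + 1/5*4/5) = [18/25, 19/25)
  'f': [3/5 + 1/5*4/5, 3/5 + 1/5*1/1) = [19/25, 4/5) <- contains code 39/50
  emit 'f', narrow to [19/25, 4/5)

Answer: symbol=e low=3/5 high=4/5
symbol=f low=19/25 high=4/5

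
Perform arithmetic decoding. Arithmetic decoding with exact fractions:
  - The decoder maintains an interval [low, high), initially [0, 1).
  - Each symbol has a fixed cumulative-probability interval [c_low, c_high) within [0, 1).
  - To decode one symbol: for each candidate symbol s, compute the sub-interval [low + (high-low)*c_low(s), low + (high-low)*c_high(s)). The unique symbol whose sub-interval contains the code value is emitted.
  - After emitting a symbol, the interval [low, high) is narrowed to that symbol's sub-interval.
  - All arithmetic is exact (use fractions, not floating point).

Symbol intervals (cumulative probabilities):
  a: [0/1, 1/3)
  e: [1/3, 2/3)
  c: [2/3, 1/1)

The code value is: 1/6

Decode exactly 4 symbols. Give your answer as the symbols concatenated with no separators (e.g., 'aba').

Answer: aeee

Derivation:
Step 1: interval [0/1, 1/1), width = 1/1 - 0/1 = 1/1
  'a': [0/1 + 1/1*0/1, 0/1 + 1/1*1/3) = [0/1, 1/3) <- contains code 1/6
  'e': [0/1 + 1/1*1/3, 0/1 + 1/1*2/3) = [1/3, 2/3)
  'c': [0/1 + 1/1*2/3, 0/1 + 1/1*1/1) = [2/3, 1/1)
  emit 'a', narrow to [0/1, 1/3)
Step 2: interval [0/1, 1/3), width = 1/3 - 0/1 = 1/3
  'a': [0/1 + 1/3*0/1, 0/1 + 1/3*1/3) = [0/1, 1/9)
  'e': [0/1 + 1/3*1/3, 0/1 + 1/3*2/3) = [1/9, 2/9) <- contains code 1/6
  'c': [0/1 + 1/3*2/3, 0/1 + 1/3*1/1) = [2/9, 1/3)
  emit 'e', narrow to [1/9, 2/9)
Step 3: interval [1/9, 2/9), width = 2/9 - 1/9 = 1/9
  'a': [1/9 + 1/9*0/1, 1/9 + 1/9*1/3) = [1/9, 4/27)
  'e': [1/9 + 1/9*1/3, 1/9 + 1/9*2/3) = [4/27, 5/27) <- contains code 1/6
  'c': [1/9 + 1/9*2/3, 1/9 + 1/9*1/1) = [5/27, 2/9)
  emit 'e', narrow to [4/27, 5/27)
Step 4: interval [4/27, 5/27), width = 5/27 - 4/27 = 1/27
  'a': [4/27 + 1/27*0/1, 4/27 + 1/27*1/3) = [4/27, 13/81)
  'e': [4/27 + 1/27*1/3, 4/27 + 1/27*2/3) = [13/81, 14/81) <- contains code 1/6
  'c': [4/27 + 1/27*2/3, 4/27 + 1/27*1/1) = [14/81, 5/27)
  emit 'e', narrow to [13/81, 14/81)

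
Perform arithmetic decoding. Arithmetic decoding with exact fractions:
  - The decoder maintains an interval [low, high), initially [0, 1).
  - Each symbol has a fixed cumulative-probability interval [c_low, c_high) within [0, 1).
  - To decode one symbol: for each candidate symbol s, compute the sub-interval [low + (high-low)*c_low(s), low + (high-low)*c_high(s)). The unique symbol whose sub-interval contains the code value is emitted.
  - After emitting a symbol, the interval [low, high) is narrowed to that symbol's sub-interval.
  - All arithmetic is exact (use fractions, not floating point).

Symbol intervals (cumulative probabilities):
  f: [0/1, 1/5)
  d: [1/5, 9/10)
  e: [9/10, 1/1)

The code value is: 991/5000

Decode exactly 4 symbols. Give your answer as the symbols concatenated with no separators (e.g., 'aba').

Step 1: interval [0/1, 1/1), width = 1/1 - 0/1 = 1/1
  'f': [0/1 + 1/1*0/1, 0/1 + 1/1*1/5) = [0/1, 1/5) <- contains code 991/5000
  'd': [0/1 + 1/1*1/5, 0/1 + 1/1*9/10) = [1/5, 9/10)
  'e': [0/1 + 1/1*9/10, 0/1 + 1/1*1/1) = [9/10, 1/1)
  emit 'f', narrow to [0/1, 1/5)
Step 2: interval [0/1, 1/5), width = 1/5 - 0/1 = 1/5
  'f': [0/1 + 1/5*0/1, 0/1 + 1/5*1/5) = [0/1, 1/25)
  'd': [0/1 + 1/5*1/5, 0/1 + 1/5*9/10) = [1/25, 9/50)
  'e': [0/1 + 1/5*9/10, 0/1 + 1/5*1/1) = [9/50, 1/5) <- contains code 991/5000
  emit 'e', narrow to [9/50, 1/5)
Step 3: interval [9/50, 1/5), width = 1/5 - 9/50 = 1/50
  'f': [9/50 + 1/50*0/1, 9/50 + 1/50*1/5) = [9/50, 23/125)
  'd': [9/50 + 1/50*1/5, 9/50 + 1/50*9/10) = [23/125, 99/500)
  'e': [9/50 + 1/50*9/10, 9/50 + 1/50*1/1) = [99/500, 1/5) <- contains code 991/5000
  emit 'e', narrow to [99/500, 1/5)
Step 4: interval [99/500, 1/5), width = 1/5 - 99/500 = 1/500
  'f': [99/500 + 1/500*0/1, 99/500 + 1/500*1/5) = [99/500, 124/625) <- contains code 991/5000
  'd': [99/500 + 1/500*1/5, 99/500 + 1/500*9/10) = [124/625, 999/5000)
  'e': [99/500 + 1/500*9/10, 99/500 + 1/500*1/1) = [999/5000, 1/5)
  emit 'f', narrow to [99/500, 124/625)

Answer: feef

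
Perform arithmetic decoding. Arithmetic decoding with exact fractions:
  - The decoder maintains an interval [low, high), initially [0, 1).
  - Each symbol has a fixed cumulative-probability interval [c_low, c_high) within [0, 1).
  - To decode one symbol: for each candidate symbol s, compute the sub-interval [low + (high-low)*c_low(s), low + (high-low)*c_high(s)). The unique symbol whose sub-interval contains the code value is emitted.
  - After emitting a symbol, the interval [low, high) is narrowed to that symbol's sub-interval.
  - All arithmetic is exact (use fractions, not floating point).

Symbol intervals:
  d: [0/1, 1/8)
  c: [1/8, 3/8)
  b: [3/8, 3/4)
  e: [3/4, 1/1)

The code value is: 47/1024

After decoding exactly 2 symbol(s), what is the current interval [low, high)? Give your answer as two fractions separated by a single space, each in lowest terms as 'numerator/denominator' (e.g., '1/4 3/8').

Step 1: interval [0/1, 1/1), width = 1/1 - 0/1 = 1/1
  'd': [0/1 + 1/1*0/1, 0/1 + 1/1*1/8) = [0/1, 1/8) <- contains code 47/1024
  'c': [0/1 + 1/1*1/8, 0/1 + 1/1*3/8) = [1/8, 3/8)
  'b': [0/1 + 1/1*3/8, 0/1 + 1/1*3/4) = [3/8, 3/4)
  'e': [0/1 + 1/1*3/4, 0/1 + 1/1*1/1) = [3/4, 1/1)
  emit 'd', narrow to [0/1, 1/8)
Step 2: interval [0/1, 1/8), width = 1/8 - 0/1 = 1/8
  'd': [0/1 + 1/8*0/1, 0/1 + 1/8*1/8) = [0/1, 1/64)
  'c': [0/1 + 1/8*1/8, 0/1 + 1/8*3/8) = [1/64, 3/64) <- contains code 47/1024
  'b': [0/1 + 1/8*3/8, 0/1 + 1/8*3/4) = [3/64, 3/32)
  'e': [0/1 + 1/8*3/4, 0/1 + 1/8*1/1) = [3/32, 1/8)
  emit 'c', narrow to [1/64, 3/64)

Answer: 1/64 3/64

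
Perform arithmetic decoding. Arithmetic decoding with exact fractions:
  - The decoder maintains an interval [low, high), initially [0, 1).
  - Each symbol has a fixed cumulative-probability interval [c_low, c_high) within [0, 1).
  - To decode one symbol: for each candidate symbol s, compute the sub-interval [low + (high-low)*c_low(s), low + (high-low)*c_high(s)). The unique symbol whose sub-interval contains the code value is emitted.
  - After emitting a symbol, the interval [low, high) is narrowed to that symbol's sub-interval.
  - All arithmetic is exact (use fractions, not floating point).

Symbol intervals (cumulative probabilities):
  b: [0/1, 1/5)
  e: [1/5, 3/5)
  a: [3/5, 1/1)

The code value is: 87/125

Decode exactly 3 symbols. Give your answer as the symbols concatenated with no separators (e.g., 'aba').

Step 1: interval [0/1, 1/1), width = 1/1 - 0/1 = 1/1
  'b': [0/1 + 1/1*0/1, 0/1 + 1/1*1/5) = [0/1, 1/5)
  'e': [0/1 + 1/1*1/5, 0/1 + 1/1*3/5) = [1/5, 3/5)
  'a': [0/1 + 1/1*3/5, 0/1 + 1/1*1/1) = [3/5, 1/1) <- contains code 87/125
  emit 'a', narrow to [3/5, 1/1)
Step 2: interval [3/5, 1/1), width = 1/1 - 3/5 = 2/5
  'b': [3/5 + 2/5*0/1, 3/5 + 2/5*1/5) = [3/5, 17/25)
  'e': [3/5 + 2/5*1/5, 3/5 + 2/5*3/5) = [17/25, 21/25) <- contains code 87/125
  'a': [3/5 + 2/5*3/5, 3/5 + 2/5*1/1) = [21/25, 1/1)
  emit 'e', narrow to [17/25, 21/25)
Step 3: interval [17/25, 21/25), width = 21/25 - 17/25 = 4/25
  'b': [17/25 + 4/25*0/1, 17/25 + 4/25*1/5) = [17/25, 89/125) <- contains code 87/125
  'e': [17/25 + 4/25*1/5, 17/25 + 4/25*3/5) = [89/125, 97/125)
  'a': [17/25 + 4/25*3/5, 17/25 + 4/25*1/1) = [97/125, 21/25)
  emit 'b', narrow to [17/25, 89/125)

Answer: aeb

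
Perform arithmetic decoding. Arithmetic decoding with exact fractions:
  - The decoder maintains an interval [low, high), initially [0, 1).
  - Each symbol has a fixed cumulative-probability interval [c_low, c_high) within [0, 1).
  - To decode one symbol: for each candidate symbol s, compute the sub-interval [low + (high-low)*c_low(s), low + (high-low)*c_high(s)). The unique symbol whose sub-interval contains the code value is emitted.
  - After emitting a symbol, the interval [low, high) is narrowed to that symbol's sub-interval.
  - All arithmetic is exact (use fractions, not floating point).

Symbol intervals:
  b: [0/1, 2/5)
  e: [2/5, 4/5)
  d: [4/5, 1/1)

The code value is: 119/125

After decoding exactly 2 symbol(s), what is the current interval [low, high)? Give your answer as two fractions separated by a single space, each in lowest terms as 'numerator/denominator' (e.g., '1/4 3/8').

Step 1: interval [0/1, 1/1), width = 1/1 - 0/1 = 1/1
  'b': [0/1 + 1/1*0/1, 0/1 + 1/1*2/5) = [0/1, 2/5)
  'e': [0/1 + 1/1*2/5, 0/1 + 1/1*4/5) = [2/5, 4/5)
  'd': [0/1 + 1/1*4/5, 0/1 + 1/1*1/1) = [4/5, 1/1) <- contains code 119/125
  emit 'd', narrow to [4/5, 1/1)
Step 2: interval [4/5, 1/1), width = 1/1 - 4/5 = 1/5
  'b': [4/5 + 1/5*0/1, 4/5 + 1/5*2/5) = [4/5, 22/25)
  'e': [4/5 + 1/5*2/5, 4/5 + 1/5*4/5) = [22/25, 24/25) <- contains code 119/125
  'd': [4/5 + 1/5*4/5, 4/5 + 1/5*1/1) = [24/25, 1/1)
  emit 'e', narrow to [22/25, 24/25)

Answer: 22/25 24/25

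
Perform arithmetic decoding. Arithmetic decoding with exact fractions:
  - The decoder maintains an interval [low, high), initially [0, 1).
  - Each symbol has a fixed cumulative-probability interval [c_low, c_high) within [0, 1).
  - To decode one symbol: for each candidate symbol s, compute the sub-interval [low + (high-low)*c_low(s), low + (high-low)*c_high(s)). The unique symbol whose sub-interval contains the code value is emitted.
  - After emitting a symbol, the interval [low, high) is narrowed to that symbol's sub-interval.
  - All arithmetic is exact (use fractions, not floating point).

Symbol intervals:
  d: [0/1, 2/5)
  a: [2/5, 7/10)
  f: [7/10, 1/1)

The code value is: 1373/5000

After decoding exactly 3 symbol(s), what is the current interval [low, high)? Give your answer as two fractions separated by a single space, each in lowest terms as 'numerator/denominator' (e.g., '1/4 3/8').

Step 1: interval [0/1, 1/1), width = 1/1 - 0/1 = 1/1
  'd': [0/1 + 1/1*0/1, 0/1 + 1/1*2/5) = [0/1, 2/5) <- contains code 1373/5000
  'a': [0/1 + 1/1*2/5, 0/1 + 1/1*7/10) = [2/5, 7/10)
  'f': [0/1 + 1/1*7/10, 0/1 + 1/1*1/1) = [7/10, 1/1)
  emit 'd', narrow to [0/1, 2/5)
Step 2: interval [0/1, 2/5), width = 2/5 - 0/1 = 2/5
  'd': [0/1 + 2/5*0/1, 0/1 + 2/5*2/5) = [0/1, 4/25)
  'a': [0/1 + 2/5*2/5, 0/1 + 2/5*7/10) = [4/25, 7/25) <- contains code 1373/5000
  'f': [0/1 + 2/5*7/10, 0/1 + 2/5*1/1) = [7/25, 2/5)
  emit 'a', narrow to [4/25, 7/25)
Step 3: interval [4/25, 7/25), width = 7/25 - 4/25 = 3/25
  'd': [4/25 + 3/25*0/1, 4/25 + 3/25*2/5) = [4/25, 26/125)
  'a': [4/25 + 3/25*2/5, 4/25 + 3/25*7/10) = [26/125, 61/250)
  'f': [4/25 + 3/25*7/10, 4/25 + 3/25*1/1) = [61/250, 7/25) <- contains code 1373/5000
  emit 'f', narrow to [61/250, 7/25)

Answer: 61/250 7/25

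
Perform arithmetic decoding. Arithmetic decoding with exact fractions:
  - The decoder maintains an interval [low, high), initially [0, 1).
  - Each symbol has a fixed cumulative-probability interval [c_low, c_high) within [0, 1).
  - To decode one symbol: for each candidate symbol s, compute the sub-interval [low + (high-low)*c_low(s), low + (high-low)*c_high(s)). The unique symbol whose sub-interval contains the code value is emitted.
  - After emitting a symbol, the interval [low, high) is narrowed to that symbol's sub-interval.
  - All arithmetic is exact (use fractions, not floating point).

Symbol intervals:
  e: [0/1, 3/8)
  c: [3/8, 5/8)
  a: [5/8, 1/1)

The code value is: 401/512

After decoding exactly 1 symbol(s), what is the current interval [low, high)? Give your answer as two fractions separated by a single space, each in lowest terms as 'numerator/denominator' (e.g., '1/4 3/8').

Step 1: interval [0/1, 1/1), width = 1/1 - 0/1 = 1/1
  'e': [0/1 + 1/1*0/1, 0/1 + 1/1*3/8) = [0/1, 3/8)
  'c': [0/1 + 1/1*3/8, 0/1 + 1/1*5/8) = [3/8, 5/8)
  'a': [0/1 + 1/1*5/8, 0/1 + 1/1*1/1) = [5/8, 1/1) <- contains code 401/512
  emit 'a', narrow to [5/8, 1/1)

Answer: 5/8 1/1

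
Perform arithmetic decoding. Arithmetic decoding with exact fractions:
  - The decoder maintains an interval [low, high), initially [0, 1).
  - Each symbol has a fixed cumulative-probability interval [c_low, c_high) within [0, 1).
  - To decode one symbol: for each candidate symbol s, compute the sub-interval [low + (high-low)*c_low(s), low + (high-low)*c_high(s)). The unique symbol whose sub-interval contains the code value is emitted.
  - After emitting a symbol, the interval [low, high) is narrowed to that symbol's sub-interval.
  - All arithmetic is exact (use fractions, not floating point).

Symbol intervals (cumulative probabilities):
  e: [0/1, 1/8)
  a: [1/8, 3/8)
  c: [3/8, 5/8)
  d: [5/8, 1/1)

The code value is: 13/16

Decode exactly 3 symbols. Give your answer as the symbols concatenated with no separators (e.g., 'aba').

Answer: dcc

Derivation:
Step 1: interval [0/1, 1/1), width = 1/1 - 0/1 = 1/1
  'e': [0/1 + 1/1*0/1, 0/1 + 1/1*1/8) = [0/1, 1/8)
  'a': [0/1 + 1/1*1/8, 0/1 + 1/1*3/8) = [1/8, 3/8)
  'c': [0/1 + 1/1*3/8, 0/1 + 1/1*5/8) = [3/8, 5/8)
  'd': [0/1 + 1/1*5/8, 0/1 + 1/1*1/1) = [5/8, 1/1) <- contains code 13/16
  emit 'd', narrow to [5/8, 1/1)
Step 2: interval [5/8, 1/1), width = 1/1 - 5/8 = 3/8
  'e': [5/8 + 3/8*0/1, 5/8 + 3/8*1/8) = [5/8, 43/64)
  'a': [5/8 + 3/8*1/8, 5/8 + 3/8*3/8) = [43/64, 49/64)
  'c': [5/8 + 3/8*3/8, 5/8 + 3/8*5/8) = [49/64, 55/64) <- contains code 13/16
  'd': [5/8 + 3/8*5/8, 5/8 + 3/8*1/1) = [55/64, 1/1)
  emit 'c', narrow to [49/64, 55/64)
Step 3: interval [49/64, 55/64), width = 55/64 - 49/64 = 3/32
  'e': [49/64 + 3/32*0/1, 49/64 + 3/32*1/8) = [49/64, 199/256)
  'a': [49/64 + 3/32*1/8, 49/64 + 3/32*3/8) = [199/256, 205/256)
  'c': [49/64 + 3/32*3/8, 49/64 + 3/32*5/8) = [205/256, 211/256) <- contains code 13/16
  'd': [49/64 + 3/32*5/8, 49/64 + 3/32*1/1) = [211/256, 55/64)
  emit 'c', narrow to [205/256, 211/256)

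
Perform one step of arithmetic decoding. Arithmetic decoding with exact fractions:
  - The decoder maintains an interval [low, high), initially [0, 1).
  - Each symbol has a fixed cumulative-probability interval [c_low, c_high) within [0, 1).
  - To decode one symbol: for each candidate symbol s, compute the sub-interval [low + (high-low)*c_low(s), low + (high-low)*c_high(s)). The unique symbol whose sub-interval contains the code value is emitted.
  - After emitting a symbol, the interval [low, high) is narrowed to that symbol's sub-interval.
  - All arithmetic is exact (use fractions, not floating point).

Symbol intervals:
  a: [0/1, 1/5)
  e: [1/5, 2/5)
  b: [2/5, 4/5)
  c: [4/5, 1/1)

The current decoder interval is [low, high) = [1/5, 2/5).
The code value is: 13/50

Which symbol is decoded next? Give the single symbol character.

Interval width = high − low = 2/5 − 1/5 = 1/5
Scaled code = (code − low) / width = (13/50 − 1/5) / 1/5 = 3/10
  a: [0/1, 1/5) 
  e: [1/5, 2/5) ← scaled code falls here ✓
  b: [2/5, 4/5) 
  c: [4/5, 1/1) 

Answer: e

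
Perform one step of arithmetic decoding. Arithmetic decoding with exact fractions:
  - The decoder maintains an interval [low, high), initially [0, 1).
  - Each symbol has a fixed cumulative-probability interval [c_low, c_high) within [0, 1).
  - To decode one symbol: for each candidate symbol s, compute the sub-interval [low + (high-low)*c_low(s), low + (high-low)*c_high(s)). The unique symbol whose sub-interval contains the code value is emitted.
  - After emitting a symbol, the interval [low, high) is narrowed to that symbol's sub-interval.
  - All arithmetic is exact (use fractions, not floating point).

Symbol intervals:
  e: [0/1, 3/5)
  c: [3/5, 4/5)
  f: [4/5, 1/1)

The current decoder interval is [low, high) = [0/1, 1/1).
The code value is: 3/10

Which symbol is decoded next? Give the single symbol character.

Answer: e

Derivation:
Interval width = high − low = 1/1 − 0/1 = 1/1
Scaled code = (code − low) / width = (3/10 − 0/1) / 1/1 = 3/10
  e: [0/1, 3/5) ← scaled code falls here ✓
  c: [3/5, 4/5) 
  f: [4/5, 1/1) 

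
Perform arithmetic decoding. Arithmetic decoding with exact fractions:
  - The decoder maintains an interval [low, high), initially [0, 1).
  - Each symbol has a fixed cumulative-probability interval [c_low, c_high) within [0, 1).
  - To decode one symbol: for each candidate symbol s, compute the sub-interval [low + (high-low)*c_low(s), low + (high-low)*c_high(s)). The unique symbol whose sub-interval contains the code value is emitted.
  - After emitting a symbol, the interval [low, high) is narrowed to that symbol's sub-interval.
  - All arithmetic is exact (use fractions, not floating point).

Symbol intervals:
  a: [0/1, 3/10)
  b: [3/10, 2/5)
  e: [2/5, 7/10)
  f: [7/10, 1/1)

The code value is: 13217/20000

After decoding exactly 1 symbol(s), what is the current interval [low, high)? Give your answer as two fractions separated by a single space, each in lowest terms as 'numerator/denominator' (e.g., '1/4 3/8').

Answer: 2/5 7/10

Derivation:
Step 1: interval [0/1, 1/1), width = 1/1 - 0/1 = 1/1
  'a': [0/1 + 1/1*0/1, 0/1 + 1/1*3/10) = [0/1, 3/10)
  'b': [0/1 + 1/1*3/10, 0/1 + 1/1*2/5) = [3/10, 2/5)
  'e': [0/1 + 1/1*2/5, 0/1 + 1/1*7/10) = [2/5, 7/10) <- contains code 13217/20000
  'f': [0/1 + 1/1*7/10, 0/1 + 1/1*1/1) = [7/10, 1/1)
  emit 'e', narrow to [2/5, 7/10)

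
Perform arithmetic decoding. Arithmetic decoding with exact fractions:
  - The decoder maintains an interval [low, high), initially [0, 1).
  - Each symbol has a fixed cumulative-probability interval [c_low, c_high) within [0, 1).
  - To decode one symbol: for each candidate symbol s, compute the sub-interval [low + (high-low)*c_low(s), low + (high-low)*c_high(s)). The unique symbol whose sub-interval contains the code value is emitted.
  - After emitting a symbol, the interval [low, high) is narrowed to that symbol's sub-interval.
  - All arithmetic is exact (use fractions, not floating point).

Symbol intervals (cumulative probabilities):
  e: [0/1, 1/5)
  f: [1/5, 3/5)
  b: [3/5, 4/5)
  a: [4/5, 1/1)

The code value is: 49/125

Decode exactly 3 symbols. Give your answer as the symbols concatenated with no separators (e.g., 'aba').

Answer: ffb

Derivation:
Step 1: interval [0/1, 1/1), width = 1/1 - 0/1 = 1/1
  'e': [0/1 + 1/1*0/1, 0/1 + 1/1*1/5) = [0/1, 1/5)
  'f': [0/1 + 1/1*1/5, 0/1 + 1/1*3/5) = [1/5, 3/5) <- contains code 49/125
  'b': [0/1 + 1/1*3/5, 0/1 + 1/1*4/5) = [3/5, 4/5)
  'a': [0/1 + 1/1*4/5, 0/1 + 1/1*1/1) = [4/5, 1/1)
  emit 'f', narrow to [1/5, 3/5)
Step 2: interval [1/5, 3/5), width = 3/5 - 1/5 = 2/5
  'e': [1/5 + 2/5*0/1, 1/5 + 2/5*1/5) = [1/5, 7/25)
  'f': [1/5 + 2/5*1/5, 1/5 + 2/5*3/5) = [7/25, 11/25) <- contains code 49/125
  'b': [1/5 + 2/5*3/5, 1/5 + 2/5*4/5) = [11/25, 13/25)
  'a': [1/5 + 2/5*4/5, 1/5 + 2/5*1/1) = [13/25, 3/5)
  emit 'f', narrow to [7/25, 11/25)
Step 3: interval [7/25, 11/25), width = 11/25 - 7/25 = 4/25
  'e': [7/25 + 4/25*0/1, 7/25 + 4/25*1/5) = [7/25, 39/125)
  'f': [7/25 + 4/25*1/5, 7/25 + 4/25*3/5) = [39/125, 47/125)
  'b': [7/25 + 4/25*3/5, 7/25 + 4/25*4/5) = [47/125, 51/125) <- contains code 49/125
  'a': [7/25 + 4/25*4/5, 7/25 + 4/25*1/1) = [51/125, 11/25)
  emit 'b', narrow to [47/125, 51/125)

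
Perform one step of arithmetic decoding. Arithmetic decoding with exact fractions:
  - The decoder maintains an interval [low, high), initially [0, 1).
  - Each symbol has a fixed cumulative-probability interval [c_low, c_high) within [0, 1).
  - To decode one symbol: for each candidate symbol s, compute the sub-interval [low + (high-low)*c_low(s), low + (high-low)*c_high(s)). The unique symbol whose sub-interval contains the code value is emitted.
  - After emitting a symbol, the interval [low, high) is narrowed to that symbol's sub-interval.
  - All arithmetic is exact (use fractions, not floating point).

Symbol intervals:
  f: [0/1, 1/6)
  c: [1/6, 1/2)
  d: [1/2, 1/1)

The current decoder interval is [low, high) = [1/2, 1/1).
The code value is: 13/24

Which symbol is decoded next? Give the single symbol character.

Interval width = high − low = 1/1 − 1/2 = 1/2
Scaled code = (code − low) / width = (13/24 − 1/2) / 1/2 = 1/12
  f: [0/1, 1/6) ← scaled code falls here ✓
  c: [1/6, 1/2) 
  d: [1/2, 1/1) 

Answer: f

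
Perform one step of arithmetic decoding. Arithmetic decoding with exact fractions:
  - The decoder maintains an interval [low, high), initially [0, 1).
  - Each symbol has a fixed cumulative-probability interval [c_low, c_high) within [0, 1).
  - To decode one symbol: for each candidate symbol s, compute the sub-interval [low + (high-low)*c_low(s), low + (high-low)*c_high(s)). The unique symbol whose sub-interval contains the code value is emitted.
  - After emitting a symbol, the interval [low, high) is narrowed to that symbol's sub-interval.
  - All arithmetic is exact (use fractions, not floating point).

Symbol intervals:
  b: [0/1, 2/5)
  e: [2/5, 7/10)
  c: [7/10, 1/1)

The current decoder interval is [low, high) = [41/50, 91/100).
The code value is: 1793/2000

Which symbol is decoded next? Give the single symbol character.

Answer: c

Derivation:
Interval width = high − low = 91/100 − 41/50 = 9/100
Scaled code = (code − low) / width = (1793/2000 − 41/50) / 9/100 = 17/20
  b: [0/1, 2/5) 
  e: [2/5, 7/10) 
  c: [7/10, 1/1) ← scaled code falls here ✓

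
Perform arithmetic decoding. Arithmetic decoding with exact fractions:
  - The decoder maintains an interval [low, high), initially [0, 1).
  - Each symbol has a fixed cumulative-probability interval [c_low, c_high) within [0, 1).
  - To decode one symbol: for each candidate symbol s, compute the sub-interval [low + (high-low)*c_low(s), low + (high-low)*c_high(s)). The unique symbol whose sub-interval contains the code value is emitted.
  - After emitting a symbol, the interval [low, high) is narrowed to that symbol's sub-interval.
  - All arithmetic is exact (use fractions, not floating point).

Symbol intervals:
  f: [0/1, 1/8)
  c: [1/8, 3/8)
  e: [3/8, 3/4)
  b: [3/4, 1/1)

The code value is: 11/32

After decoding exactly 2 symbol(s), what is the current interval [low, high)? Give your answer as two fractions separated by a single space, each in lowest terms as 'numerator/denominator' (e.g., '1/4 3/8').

Step 1: interval [0/1, 1/1), width = 1/1 - 0/1 = 1/1
  'f': [0/1 + 1/1*0/1, 0/1 + 1/1*1/8) = [0/1, 1/8)
  'c': [0/1 + 1/1*1/8, 0/1 + 1/1*3/8) = [1/8, 3/8) <- contains code 11/32
  'e': [0/1 + 1/1*3/8, 0/1 + 1/1*3/4) = [3/8, 3/4)
  'b': [0/1 + 1/1*3/4, 0/1 + 1/1*1/1) = [3/4, 1/1)
  emit 'c', narrow to [1/8, 3/8)
Step 2: interval [1/8, 3/8), width = 3/8 - 1/8 = 1/4
  'f': [1/8 + 1/4*0/1, 1/8 + 1/4*1/8) = [1/8, 5/32)
  'c': [1/8 + 1/4*1/8, 1/8 + 1/4*3/8) = [5/32, 7/32)
  'e': [1/8 + 1/4*3/8, 1/8 + 1/4*3/4) = [7/32, 5/16)
  'b': [1/8 + 1/4*3/4, 1/8 + 1/4*1/1) = [5/16, 3/8) <- contains code 11/32
  emit 'b', narrow to [5/16, 3/8)

Answer: 5/16 3/8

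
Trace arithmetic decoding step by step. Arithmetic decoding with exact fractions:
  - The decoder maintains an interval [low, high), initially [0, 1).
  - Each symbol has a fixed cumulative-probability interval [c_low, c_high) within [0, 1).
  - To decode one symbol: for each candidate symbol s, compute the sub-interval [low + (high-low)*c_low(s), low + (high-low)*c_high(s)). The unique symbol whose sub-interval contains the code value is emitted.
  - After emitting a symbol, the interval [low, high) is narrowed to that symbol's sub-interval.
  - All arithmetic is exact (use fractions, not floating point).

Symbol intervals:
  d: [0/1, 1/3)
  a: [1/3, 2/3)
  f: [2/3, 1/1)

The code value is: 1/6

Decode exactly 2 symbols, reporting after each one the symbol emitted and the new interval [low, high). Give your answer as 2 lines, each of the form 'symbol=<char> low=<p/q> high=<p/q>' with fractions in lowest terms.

Answer: symbol=d low=0/1 high=1/3
symbol=a low=1/9 high=2/9

Derivation:
Step 1: interval [0/1, 1/1), width = 1/1 - 0/1 = 1/1
  'd': [0/1 + 1/1*0/1, 0/1 + 1/1*1/3) = [0/1, 1/3) <- contains code 1/6
  'a': [0/1 + 1/1*1/3, 0/1 + 1/1*2/3) = [1/3, 2/3)
  'f': [0/1 + 1/1*2/3, 0/1 + 1/1*1/1) = [2/3, 1/1)
  emit 'd', narrow to [0/1, 1/3)
Step 2: interval [0/1, 1/3), width = 1/3 - 0/1 = 1/3
  'd': [0/1 + 1/3*0/1, 0/1 + 1/3*1/3) = [0/1, 1/9)
  'a': [0/1 + 1/3*1/3, 0/1 + 1/3*2/3) = [1/9, 2/9) <- contains code 1/6
  'f': [0/1 + 1/3*2/3, 0/1 + 1/3*1/1) = [2/9, 1/3)
  emit 'a', narrow to [1/9, 2/9)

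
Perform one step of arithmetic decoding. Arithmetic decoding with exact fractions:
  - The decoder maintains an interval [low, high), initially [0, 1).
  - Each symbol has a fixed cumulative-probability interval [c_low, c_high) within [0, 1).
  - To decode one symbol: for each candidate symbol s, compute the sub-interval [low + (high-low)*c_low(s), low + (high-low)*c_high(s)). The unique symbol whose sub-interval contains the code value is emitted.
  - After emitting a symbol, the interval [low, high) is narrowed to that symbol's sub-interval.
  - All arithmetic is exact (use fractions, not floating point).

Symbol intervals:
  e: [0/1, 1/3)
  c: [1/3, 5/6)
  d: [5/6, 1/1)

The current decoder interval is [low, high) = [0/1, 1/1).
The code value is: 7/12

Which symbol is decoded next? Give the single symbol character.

Answer: c

Derivation:
Interval width = high − low = 1/1 − 0/1 = 1/1
Scaled code = (code − low) / width = (7/12 − 0/1) / 1/1 = 7/12
  e: [0/1, 1/3) 
  c: [1/3, 5/6) ← scaled code falls here ✓
  d: [5/6, 1/1) 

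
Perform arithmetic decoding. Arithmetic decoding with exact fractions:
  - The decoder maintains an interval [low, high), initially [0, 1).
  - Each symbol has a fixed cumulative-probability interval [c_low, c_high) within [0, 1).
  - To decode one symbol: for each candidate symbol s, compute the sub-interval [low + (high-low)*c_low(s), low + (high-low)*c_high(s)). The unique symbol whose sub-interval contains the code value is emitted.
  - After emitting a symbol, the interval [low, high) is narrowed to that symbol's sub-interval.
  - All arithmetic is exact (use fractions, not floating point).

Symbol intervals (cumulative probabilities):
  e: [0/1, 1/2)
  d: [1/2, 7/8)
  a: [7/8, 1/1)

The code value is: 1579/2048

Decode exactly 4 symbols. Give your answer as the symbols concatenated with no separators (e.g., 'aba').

Answer: ddde

Derivation:
Step 1: interval [0/1, 1/1), width = 1/1 - 0/1 = 1/1
  'e': [0/1 + 1/1*0/1, 0/1 + 1/1*1/2) = [0/1, 1/2)
  'd': [0/1 + 1/1*1/2, 0/1 + 1/1*7/8) = [1/2, 7/8) <- contains code 1579/2048
  'a': [0/1 + 1/1*7/8, 0/1 + 1/1*1/1) = [7/8, 1/1)
  emit 'd', narrow to [1/2, 7/8)
Step 2: interval [1/2, 7/8), width = 7/8 - 1/2 = 3/8
  'e': [1/2 + 3/8*0/1, 1/2 + 3/8*1/2) = [1/2, 11/16)
  'd': [1/2 + 3/8*1/2, 1/2 + 3/8*7/8) = [11/16, 53/64) <- contains code 1579/2048
  'a': [1/2 + 3/8*7/8, 1/2 + 3/8*1/1) = [53/64, 7/8)
  emit 'd', narrow to [11/16, 53/64)
Step 3: interval [11/16, 53/64), width = 53/64 - 11/16 = 9/64
  'e': [11/16 + 9/64*0/1, 11/16 + 9/64*1/2) = [11/16, 97/128)
  'd': [11/16 + 9/64*1/2, 11/16 + 9/64*7/8) = [97/128, 415/512) <- contains code 1579/2048
  'a': [11/16 + 9/64*7/8, 11/16 + 9/64*1/1) = [415/512, 53/64)
  emit 'd', narrow to [97/128, 415/512)
Step 4: interval [97/128, 415/512), width = 415/512 - 97/128 = 27/512
  'e': [97/128 + 27/512*0/1, 97/128 + 27/512*1/2) = [97/128, 803/1024) <- contains code 1579/2048
  'd': [97/128 + 27/512*1/2, 97/128 + 27/512*7/8) = [803/1024, 3293/4096)
  'a': [97/128 + 27/512*7/8, 97/128 + 27/512*1/1) = [3293/4096, 415/512)
  emit 'e', narrow to [97/128, 803/1024)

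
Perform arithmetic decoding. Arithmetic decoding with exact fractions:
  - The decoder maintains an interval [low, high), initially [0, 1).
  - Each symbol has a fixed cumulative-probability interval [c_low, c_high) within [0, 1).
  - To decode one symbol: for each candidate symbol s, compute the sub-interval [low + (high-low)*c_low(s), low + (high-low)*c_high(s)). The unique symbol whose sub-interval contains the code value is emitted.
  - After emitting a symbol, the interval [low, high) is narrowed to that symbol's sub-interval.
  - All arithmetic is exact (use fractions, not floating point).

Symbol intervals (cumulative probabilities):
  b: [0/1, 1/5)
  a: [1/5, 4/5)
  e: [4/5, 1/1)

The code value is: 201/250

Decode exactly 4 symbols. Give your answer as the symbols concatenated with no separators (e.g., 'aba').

Step 1: interval [0/1, 1/1), width = 1/1 - 0/1 = 1/1
  'b': [0/1 + 1/1*0/1, 0/1 + 1/1*1/5) = [0/1, 1/5)
  'a': [0/1 + 1/1*1/5, 0/1 + 1/1*4/5) = [1/5, 4/5)
  'e': [0/1 + 1/1*4/5, 0/1 + 1/1*1/1) = [4/5, 1/1) <- contains code 201/250
  emit 'e', narrow to [4/5, 1/1)
Step 2: interval [4/5, 1/1), width = 1/1 - 4/5 = 1/5
  'b': [4/5 + 1/5*0/1, 4/5 + 1/5*1/5) = [4/5, 21/25) <- contains code 201/250
  'a': [4/5 + 1/5*1/5, 4/5 + 1/5*4/5) = [21/25, 24/25)
  'e': [4/5 + 1/5*4/5, 4/5 + 1/5*1/1) = [24/25, 1/1)
  emit 'b', narrow to [4/5, 21/25)
Step 3: interval [4/5, 21/25), width = 21/25 - 4/5 = 1/25
  'b': [4/5 + 1/25*0/1, 4/5 + 1/25*1/5) = [4/5, 101/125) <- contains code 201/250
  'a': [4/5 + 1/25*1/5, 4/5 + 1/25*4/5) = [101/125, 104/125)
  'e': [4/5 + 1/25*4/5, 4/5 + 1/25*1/1) = [104/125, 21/25)
  emit 'b', narrow to [4/5, 101/125)
Step 4: interval [4/5, 101/125), width = 101/125 - 4/5 = 1/125
  'b': [4/5 + 1/125*0/1, 4/5 + 1/125*1/5) = [4/5, 501/625)
  'a': [4/5 + 1/125*1/5, 4/5 + 1/125*4/5) = [501/625, 504/625) <- contains code 201/250
  'e': [4/5 + 1/125*4/5, 4/5 + 1/125*1/1) = [504/625, 101/125)
  emit 'a', narrow to [501/625, 504/625)

Answer: ebba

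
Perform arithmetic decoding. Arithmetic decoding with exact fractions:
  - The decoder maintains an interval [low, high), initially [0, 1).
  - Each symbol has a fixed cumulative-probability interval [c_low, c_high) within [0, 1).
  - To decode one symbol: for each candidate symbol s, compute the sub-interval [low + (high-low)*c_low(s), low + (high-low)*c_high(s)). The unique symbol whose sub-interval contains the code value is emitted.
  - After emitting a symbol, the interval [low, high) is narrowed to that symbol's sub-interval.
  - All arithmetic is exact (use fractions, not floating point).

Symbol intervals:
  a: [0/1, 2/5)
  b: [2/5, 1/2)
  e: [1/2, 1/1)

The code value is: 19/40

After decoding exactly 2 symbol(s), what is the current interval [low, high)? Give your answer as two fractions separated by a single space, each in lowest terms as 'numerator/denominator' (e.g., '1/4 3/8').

Step 1: interval [0/1, 1/1), width = 1/1 - 0/1 = 1/1
  'a': [0/1 + 1/1*0/1, 0/1 + 1/1*2/5) = [0/1, 2/5)
  'b': [0/1 + 1/1*2/5, 0/1 + 1/1*1/2) = [2/5, 1/2) <- contains code 19/40
  'e': [0/1 + 1/1*1/2, 0/1 + 1/1*1/1) = [1/2, 1/1)
  emit 'b', narrow to [2/5, 1/2)
Step 2: interval [2/5, 1/2), width = 1/2 - 2/5 = 1/10
  'a': [2/5 + 1/10*0/1, 2/5 + 1/10*2/5) = [2/5, 11/25)
  'b': [2/5 + 1/10*2/5, 2/5 + 1/10*1/2) = [11/25, 9/20)
  'e': [2/5 + 1/10*1/2, 2/5 + 1/10*1/1) = [9/20, 1/2) <- contains code 19/40
  emit 'e', narrow to [9/20, 1/2)

Answer: 9/20 1/2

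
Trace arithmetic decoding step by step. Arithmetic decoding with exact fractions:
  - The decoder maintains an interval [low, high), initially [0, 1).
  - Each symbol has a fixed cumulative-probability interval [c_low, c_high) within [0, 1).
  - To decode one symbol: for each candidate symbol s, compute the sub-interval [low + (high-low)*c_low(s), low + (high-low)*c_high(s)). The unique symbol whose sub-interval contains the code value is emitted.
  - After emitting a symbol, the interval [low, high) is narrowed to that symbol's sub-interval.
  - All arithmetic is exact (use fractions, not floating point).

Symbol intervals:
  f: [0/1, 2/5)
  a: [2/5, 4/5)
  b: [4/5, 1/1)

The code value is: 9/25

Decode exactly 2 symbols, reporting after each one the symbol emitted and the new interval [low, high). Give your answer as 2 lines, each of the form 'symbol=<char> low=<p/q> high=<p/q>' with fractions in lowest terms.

Answer: symbol=f low=0/1 high=2/5
symbol=b low=8/25 high=2/5

Derivation:
Step 1: interval [0/1, 1/1), width = 1/1 - 0/1 = 1/1
  'f': [0/1 + 1/1*0/1, 0/1 + 1/1*2/5) = [0/1, 2/5) <- contains code 9/25
  'a': [0/1 + 1/1*2/5, 0/1 + 1/1*4/5) = [2/5, 4/5)
  'b': [0/1 + 1/1*4/5, 0/1 + 1/1*1/1) = [4/5, 1/1)
  emit 'f', narrow to [0/1, 2/5)
Step 2: interval [0/1, 2/5), width = 2/5 - 0/1 = 2/5
  'f': [0/1 + 2/5*0/1, 0/1 + 2/5*2/5) = [0/1, 4/25)
  'a': [0/1 + 2/5*2/5, 0/1 + 2/5*4/5) = [4/25, 8/25)
  'b': [0/1 + 2/5*4/5, 0/1 + 2/5*1/1) = [8/25, 2/5) <- contains code 9/25
  emit 'b', narrow to [8/25, 2/5)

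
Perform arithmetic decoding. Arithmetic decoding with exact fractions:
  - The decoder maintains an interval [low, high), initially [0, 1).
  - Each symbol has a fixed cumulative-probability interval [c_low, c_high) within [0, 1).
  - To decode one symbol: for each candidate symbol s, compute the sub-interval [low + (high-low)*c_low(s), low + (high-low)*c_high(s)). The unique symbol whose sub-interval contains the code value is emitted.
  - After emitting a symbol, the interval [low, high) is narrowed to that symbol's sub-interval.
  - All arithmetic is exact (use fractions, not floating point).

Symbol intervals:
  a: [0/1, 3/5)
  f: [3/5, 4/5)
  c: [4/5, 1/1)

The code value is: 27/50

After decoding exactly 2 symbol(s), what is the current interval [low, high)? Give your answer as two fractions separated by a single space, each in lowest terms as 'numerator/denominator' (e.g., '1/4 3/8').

Answer: 12/25 3/5

Derivation:
Step 1: interval [0/1, 1/1), width = 1/1 - 0/1 = 1/1
  'a': [0/1 + 1/1*0/1, 0/1 + 1/1*3/5) = [0/1, 3/5) <- contains code 27/50
  'f': [0/1 + 1/1*3/5, 0/1 + 1/1*4/5) = [3/5, 4/5)
  'c': [0/1 + 1/1*4/5, 0/1 + 1/1*1/1) = [4/5, 1/1)
  emit 'a', narrow to [0/1, 3/5)
Step 2: interval [0/1, 3/5), width = 3/5 - 0/1 = 3/5
  'a': [0/1 + 3/5*0/1, 0/1 + 3/5*3/5) = [0/1, 9/25)
  'f': [0/1 + 3/5*3/5, 0/1 + 3/5*4/5) = [9/25, 12/25)
  'c': [0/1 + 3/5*4/5, 0/1 + 3/5*1/1) = [12/25, 3/5) <- contains code 27/50
  emit 'c', narrow to [12/25, 3/5)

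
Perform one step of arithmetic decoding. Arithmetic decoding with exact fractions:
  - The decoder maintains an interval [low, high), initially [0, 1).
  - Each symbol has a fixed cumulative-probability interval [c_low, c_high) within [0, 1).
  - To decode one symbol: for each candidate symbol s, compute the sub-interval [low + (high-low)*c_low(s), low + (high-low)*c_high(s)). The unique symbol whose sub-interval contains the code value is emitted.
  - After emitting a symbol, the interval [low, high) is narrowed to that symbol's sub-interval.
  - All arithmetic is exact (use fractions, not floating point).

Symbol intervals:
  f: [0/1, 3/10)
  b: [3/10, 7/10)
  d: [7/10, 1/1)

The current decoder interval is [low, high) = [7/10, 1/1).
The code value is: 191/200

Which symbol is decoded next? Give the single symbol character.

Answer: d

Derivation:
Interval width = high − low = 1/1 − 7/10 = 3/10
Scaled code = (code − low) / width = (191/200 − 7/10) / 3/10 = 17/20
  f: [0/1, 3/10) 
  b: [3/10, 7/10) 
  d: [7/10, 1/1) ← scaled code falls here ✓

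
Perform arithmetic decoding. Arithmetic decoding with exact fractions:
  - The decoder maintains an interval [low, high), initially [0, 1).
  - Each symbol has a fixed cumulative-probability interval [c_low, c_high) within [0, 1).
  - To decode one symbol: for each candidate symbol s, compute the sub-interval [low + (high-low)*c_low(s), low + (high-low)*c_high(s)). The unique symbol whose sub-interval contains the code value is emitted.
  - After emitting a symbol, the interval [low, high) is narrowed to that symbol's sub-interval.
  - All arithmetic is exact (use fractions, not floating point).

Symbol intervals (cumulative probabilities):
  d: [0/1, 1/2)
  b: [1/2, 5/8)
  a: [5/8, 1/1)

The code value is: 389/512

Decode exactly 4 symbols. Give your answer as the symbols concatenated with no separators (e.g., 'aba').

Step 1: interval [0/1, 1/1), width = 1/1 - 0/1 = 1/1
  'd': [0/1 + 1/1*0/1, 0/1 + 1/1*1/2) = [0/1, 1/2)
  'b': [0/1 + 1/1*1/2, 0/1 + 1/1*5/8) = [1/2, 5/8)
  'a': [0/1 + 1/1*5/8, 0/1 + 1/1*1/1) = [5/8, 1/1) <- contains code 389/512
  emit 'a', narrow to [5/8, 1/1)
Step 2: interval [5/8, 1/1), width = 1/1 - 5/8 = 3/8
  'd': [5/8 + 3/8*0/1, 5/8 + 3/8*1/2) = [5/8, 13/16) <- contains code 389/512
  'b': [5/8 + 3/8*1/2, 5/8 + 3/8*5/8) = [13/16, 55/64)
  'a': [5/8 + 3/8*5/8, 5/8 + 3/8*1/1) = [55/64, 1/1)
  emit 'd', narrow to [5/8, 13/16)
Step 3: interval [5/8, 13/16), width = 13/16 - 5/8 = 3/16
  'd': [5/8 + 3/16*0/1, 5/8 + 3/16*1/2) = [5/8, 23/32)
  'b': [5/8 + 3/16*1/2, 5/8 + 3/16*5/8) = [23/32, 95/128)
  'a': [5/8 + 3/16*5/8, 5/8 + 3/16*1/1) = [95/128, 13/16) <- contains code 389/512
  emit 'a', narrow to [95/128, 13/16)
Step 4: interval [95/128, 13/16), width = 13/16 - 95/128 = 9/128
  'd': [95/128 + 9/128*0/1, 95/128 + 9/128*1/2) = [95/128, 199/256) <- contains code 389/512
  'b': [95/128 + 9/128*1/2, 95/128 + 9/128*5/8) = [199/256, 805/1024)
  'a': [95/128 + 9/128*5/8, 95/128 + 9/128*1/1) = [805/1024, 13/16)
  emit 'd', narrow to [95/128, 199/256)

Answer: adad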